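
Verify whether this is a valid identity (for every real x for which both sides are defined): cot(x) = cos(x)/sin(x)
Claim: cot(x) = cos(x)/sin(x).
Reasoning: cot(x) is defined as 1/tan(x) = 1/(sin(x)/cos(x)) = cos(x)/sin(x), wherever sin(x) ≠ 0.
So the two sides agree for every real x for which both sides are defined.

Conclusion: Yes, this is an identity.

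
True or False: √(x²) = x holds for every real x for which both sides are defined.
Claim: √(x²) = x.
Test a specific point where both sides are defined: x = -1.
LHS = √(x²) ≈ 1.0000
RHS = x ≈ -1.0000
Since 1.0000 ≠ -1.0000, the equation fails at this point, so it cannot hold for every real x for which both sides are defined.
√(x²) = |x|, which differs from x whenever x < 0 (both sides are defined for every real x).

Conclusion: False.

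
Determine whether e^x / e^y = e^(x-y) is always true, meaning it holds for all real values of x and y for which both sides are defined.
Claim: e^x / e^y = e^(x-y).
Reasoning: 1/e^y = e^(-y), so e^x / e^y = e^x · e^(-y) = e^(x + (-y)) = e^(x-y) by the product rule for exponents.
So the two sides agree for all real values of x and y for which both sides are defined.

Conclusion: Yes, this is an identity.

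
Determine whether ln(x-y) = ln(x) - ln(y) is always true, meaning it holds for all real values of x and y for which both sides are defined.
No, this is NOT an identity.

Claim: ln(x-y) = ln(x) - ln(y).
Test a specific point where both sides are defined: x = 4, y = 1.
LHS = ln(x-y) ≈ 1.0986
RHS = ln(x) - ln(y) ≈ 1.3863
Since 1.0986 ≠ 1.3863, the equation fails at this point, so it cannot hold for all real values of x and y for which both sides are defined.
ln(x) - ln(y) = ln(x/y), not ln(x-y).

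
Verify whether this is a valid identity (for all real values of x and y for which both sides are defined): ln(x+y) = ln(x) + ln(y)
No, this is NOT an identity.

Claim: ln(x+y) = ln(x) + ln(y).
Test a specific point where both sides are defined: x = 4, y = 1.
LHS = ln(x+y) ≈ 1.6094
RHS = ln(x) + ln(y) ≈ 1.3863
Since 1.6094 ≠ 1.3863, the equation fails at this point, so it cannot hold for all real values of x and y for which both sides are defined.
ln(x) + ln(y) = ln(xy), not ln(x+y).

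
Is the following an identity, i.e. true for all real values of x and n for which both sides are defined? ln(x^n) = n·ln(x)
Yes, this is an identity.

Claim: ln(x^n) = n·ln(x).
Reasoning: The right side requires x > 0. For x > 0, x^n = (e^(ln x))^n = e^(n·ln x), so taking ln of both sides gives ln(x^n) = n·ln(x).
So the two sides agree for all real values of x and n for which both sides are defined.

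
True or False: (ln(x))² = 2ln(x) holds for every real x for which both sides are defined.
False.

Claim: (ln(x))² = 2ln(x).
Test a specific point where both sides are defined: x = 5.
LHS = (ln(x))² ≈ 2.5903
RHS = 2ln(x) ≈ 3.2189
Since 2.5903 ≠ 3.2189, the equation fails at this point, so it cannot hold for every real x for which both sides are defined.
2ln(x) equals ln(x²), which is not the same as (ln x)².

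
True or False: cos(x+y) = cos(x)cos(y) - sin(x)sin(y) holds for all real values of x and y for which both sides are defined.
Claim: cos(x+y) = cos(x)cos(y) - sin(x)sin(y).
Reasoning: By Euler's formula e^(i(x+y)) = e^(ix)·e^(iy) = (cos x + i·sin x)(cos y + i·sin y). The real part of the left side is cos(x+y); the real part of the product is cos(x)cos(y) - sin(x)sin(y) (since i·i = -1).
So the two sides agree for all real values of x and y for which both sides are defined.

Conclusion: True.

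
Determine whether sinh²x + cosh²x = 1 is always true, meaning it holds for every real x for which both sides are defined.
No, this is NOT an identity.

Claim: sinh²x + cosh²x = 1.
Test a specific point where both sides are defined: x = -2.
LHS = sinh²x + cosh²x ≈ 27.3082
RHS = 1 ≈ 1.0000
Since 27.3082 ≠ 1.0000, the equation fails at this point, so it cannot hold for every real x for which both sides are defined.
The correct hyperbolic identity is cosh²x - sinh²x = 1 (a difference); the sum sinh²x + cosh²x equals cosh(2x).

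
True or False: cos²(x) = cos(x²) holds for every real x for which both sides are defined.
False.

Claim: cos²(x) = cos(x²).
Test a specific point where both sides are defined: x = 3π/4.
LHS = cos²(x) ≈ 0.5000
RHS = cos(x²) ≈ 0.7442
Since 0.5000 ≠ 0.7442, the equation fails at this point, so it cannot hold for every real x for which both sides are defined.
cos²(x) means (cos x)², squaring the output; cos(x²) squares the input. These are different functions.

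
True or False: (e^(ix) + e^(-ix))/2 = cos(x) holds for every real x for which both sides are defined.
Claim: (e^(ix) + e^(-ix))/2 = cos(x).
Reasoning: By Euler's formula e^(ix) = cos(x) + i·sin(x) and e^(-ix) = cos(x) - i·sin(x). Adding cancels the sine terms: e^(ix) + e^(-ix) = 2cos(x); divide by 2.
So the two sides agree for every real x for which both sides are defined.

Conclusion: True.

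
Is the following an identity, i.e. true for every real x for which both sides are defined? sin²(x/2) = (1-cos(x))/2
Claim: sin²(x/2) = (1-cos(x))/2.
Reasoning: Use cos(2θ) = 1 - 2sin²θ with θ = x/2: cos(x) = 1 - 2sin²(x/2). Solving for sin²(x/2) gives (1 - cos(x))/2.
So the two sides agree for every real x for which both sides are defined.

Conclusion: Yes, this is an identity.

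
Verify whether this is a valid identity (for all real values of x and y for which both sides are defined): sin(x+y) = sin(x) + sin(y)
No, this is NOT an identity.

Claim: sin(x+y) = sin(x) + sin(y).
Test a specific point where both sides are defined: x = 3π/4, y = π.
LHS = sin(x+y) ≈ -0.7071
RHS = sin(x) + sin(y) ≈ 0.7071
Since -0.7071 ≠ 0.7071, the equation fails at this point, so it cannot hold for all real values of x and y for which both sides are defined.
The correct expansion is sin(x+y) = sin(x)cos(y) + cos(x)sin(y); sine is not additive.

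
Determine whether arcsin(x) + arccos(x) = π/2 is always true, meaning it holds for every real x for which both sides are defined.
Yes, this is an identity.

Claim: arcsin(x) + arccos(x) = π/2.
Reasoning: Both sides are defined for -1 ≤ x ≤ 1. Let θ = arcsin(x), so sin θ = x and θ ∈ [-π/2, π/2]. Then cos(π/2 - θ) = sin θ = x and π/2 - θ ∈ [0, π], which is exactly the range of arccos, so arccos(x) = π/2 - θ. Adding: arcsin(x) + arccos(x) = θ + (π/2 - θ) = π/2.
So the two sides agree for every real x for which both sides are defined.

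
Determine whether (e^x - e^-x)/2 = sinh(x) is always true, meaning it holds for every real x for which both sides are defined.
Claim: (e^x - e^-x)/2 = sinh(x).
Reasoning: This is exactly the definition of the hyperbolic sine: sinh(x) := (e^x - e^-x)/2.
So the two sides agree for every real x for which both sides are defined.

Conclusion: Yes, this is an identity.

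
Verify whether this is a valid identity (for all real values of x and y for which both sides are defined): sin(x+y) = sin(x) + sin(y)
Claim: sin(x+y) = sin(x) + sin(y).
Test a specific point where both sides are defined: x = -π/6, y = π/2.
LHS = sin(x+y) ≈ 0.8660
RHS = sin(x) + sin(y) ≈ 0.5000
Since 0.8660 ≠ 0.5000, the equation fails at this point, so it cannot hold for all real values of x and y for which both sides are defined.
The correct expansion is sin(x+y) = sin(x)cos(y) + cos(x)sin(y); sine is not additive.

Conclusion: No, this is NOT an identity.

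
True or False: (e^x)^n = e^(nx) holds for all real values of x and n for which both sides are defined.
Claim: (e^x)^n = e^(nx).
Reasoning: e^x is a positive real number, and for a positive base B and real exponent n, B^n = e^(n·ln B). With B = e^x, ln B = x, so (e^x)^n = e^(n·x).
So the two sides agree for all real values of x and n for which both sides are defined.

Conclusion: True.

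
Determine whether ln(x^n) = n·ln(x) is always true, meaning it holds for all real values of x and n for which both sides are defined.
Yes, this is an identity.

Claim: ln(x^n) = n·ln(x).
Reasoning: The right side requires x > 0. For x > 0, x^n = (e^(ln x))^n = e^(n·ln x), so taking ln of both sides gives ln(x^n) = n·ln(x).
So the two sides agree for all real values of x and n for which both sides are defined.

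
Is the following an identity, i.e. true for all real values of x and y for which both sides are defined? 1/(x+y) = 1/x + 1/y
No, this is NOT an identity.

Claim: 1/(x+y) = 1/x + 1/y.
Test a specific point where both sides are defined: x = -3, y = 4.
LHS = 1/(x+y) ≈ 1.0000
RHS = 1/x + 1/y ≈ -0.0833
Since 1.0000 ≠ -0.0833, the equation fails at this point, so it cannot hold for all real values of x and y for which both sides are defined.
1/x + 1/y = (x+y)/(xy), which is not 1/(x+y).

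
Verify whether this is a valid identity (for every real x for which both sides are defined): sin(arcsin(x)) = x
Claim: sin(arcsin(x)) = x.
Reasoning: For -1 ≤ x ≤ 1 (where arcsin is defined), arcsin(x) is by definition an angle whose sine equals x. Taking the sine of that angle returns x. (Note the other order, arcsin(sin x) = x, is NOT an identity.)
So the two sides agree for every real x for which both sides are defined.

Conclusion: Yes, this is an identity.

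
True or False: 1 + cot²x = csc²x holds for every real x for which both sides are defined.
Claim: 1 + cot²x = csc²x.
Reasoning: Start from sin²x + cos²x = 1 and divide every term by sin²x (allowed wherever cot x and csc x are defined): 1 + cot²x = 1/sin²x = csc²x.
So the two sides agree for every real x for which both sides are defined.

Conclusion: True.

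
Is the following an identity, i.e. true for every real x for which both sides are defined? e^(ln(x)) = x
Yes, this is an identity.

Claim: e^(ln(x)) = x.
Reasoning: For x > 0, ln(x) is by definition the exponent p such that e^p = x. Raising e to that exponent therefore returns x: e^(ln x) = x.
So the two sides agree for every real x for which both sides are defined.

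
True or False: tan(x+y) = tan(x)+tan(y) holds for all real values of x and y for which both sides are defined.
False.

Claim: tan(x+y) = tan(x)+tan(y).
Test a specific point where both sides are defined: x = 2π/3, y = π/6.
LHS = tan(x+y) ≈ -0.5774
RHS = tan(x)+tan(y) ≈ -1.1547
Since -0.5774 ≠ -1.1547, the equation fails at this point, so it cannot hold for all real values of x and y for which both sides are defined.
The correct formula is tan(x+y) = (tan(x) + tan(y))/(1 - tan(x)tan(y)).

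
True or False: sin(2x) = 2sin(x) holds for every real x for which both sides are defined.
False.

Claim: sin(2x) = 2sin(x).
Test a specific point where both sides are defined: x = 2π/3.
LHS = sin(2x) ≈ -0.8660
RHS = 2sin(x) ≈ 1.7321
Since -0.8660 ≠ 1.7321, the equation fails at this point, so it cannot hold for every real x for which both sides are defined.
The correct double-angle formula is sin(2x) = 2sin(x)cos(x).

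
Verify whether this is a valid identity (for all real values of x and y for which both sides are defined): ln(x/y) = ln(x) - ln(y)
Yes, this is an identity.

Claim: ln(x/y) = ln(x) - ln(y).
Reasoning: Both sides are simultaneously defined only when x, y > 0. Write x = e^p, y = e^q. Then x/y = e^(p-q), so ln(x/y) = p - q = ln(x) - ln(y).
So the two sides agree for all real values of x and y for which both sides are defined.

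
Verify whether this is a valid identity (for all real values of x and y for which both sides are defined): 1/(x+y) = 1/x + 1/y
No, this is NOT an identity.

Claim: 1/(x+y) = 1/x + 1/y.
Test a specific point where both sides are defined: x = 2, y = -3.
LHS = 1/(x+y) ≈ -1.0000
RHS = 1/x + 1/y ≈ 0.1667
Since -1.0000 ≠ 0.1667, the equation fails at this point, so it cannot hold for all real values of x and y for which both sides are defined.
1/x + 1/y = (x+y)/(xy), which is not 1/(x+y).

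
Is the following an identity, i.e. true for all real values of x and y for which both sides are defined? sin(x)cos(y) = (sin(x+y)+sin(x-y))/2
Yes, this is an identity.

Claim: sin(x)cos(y) = (sin(x+y)+sin(x-y))/2.
Reasoning: sin(x+y) = sin(x)cos(y) + cos(x)sin(y) and sin(x-y) = sin(x)cos(y) - cos(x)sin(y). Adding, sin(x+y) + sin(x-y) = 2sin(x)cos(y); divide by 2.
So the two sides agree for all real values of x and y for which both sides are defined.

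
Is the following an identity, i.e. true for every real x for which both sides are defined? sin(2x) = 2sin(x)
Claim: sin(2x) = 2sin(x).
Test a specific point where both sides are defined: x = -π/2.
LHS = sin(2x) ≈ 0.0000
RHS = 2sin(x) ≈ -2.0000
Since 0.0000 ≠ -2.0000, the equation fails at this point, so it cannot hold for every real x for which both sides are defined.
The correct double-angle formula is sin(2x) = 2sin(x)cos(x).

Conclusion: No, this is NOT an identity.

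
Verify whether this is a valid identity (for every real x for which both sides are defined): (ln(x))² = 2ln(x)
Claim: (ln(x))² = 2ln(x).
Test a specific point where both sides are defined: x = 5.
LHS = (ln(x))² ≈ 2.5903
RHS = 2ln(x) ≈ 3.2189
Since 2.5903 ≠ 3.2189, the equation fails at this point, so it cannot hold for every real x for which both sides are defined.
2ln(x) equals ln(x²), which is not the same as (ln x)².

Conclusion: No, this is NOT an identity.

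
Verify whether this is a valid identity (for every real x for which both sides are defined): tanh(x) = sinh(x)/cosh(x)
Yes, this is an identity.

Claim: tanh(x) = sinh(x)/cosh(x).
Reasoning: tanh(x) is defined as sinh(x)/cosh(x) = (e^x - e^-x)/(e^x + e^-x); cosh(x) ≥ 1 is never zero, so this holds for every real x.
So the two sides agree for every real x for which both sides are defined.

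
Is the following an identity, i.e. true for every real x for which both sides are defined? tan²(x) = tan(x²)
Claim: tan²(x) = tan(x²).
Test a specific point where both sides are defined: x = -π/3.
LHS = tan²(x) ≈ 3.0000
RHS = tan(x²) ≈ 1.9485
Since 3.0000 ≠ 1.9485, the equation fails at this point, so it cannot hold for every real x for which both sides are defined.
tan²(x) means (tan x)², squaring the output; tan(x²) squares the input. These are different functions.

Conclusion: No, this is NOT an identity.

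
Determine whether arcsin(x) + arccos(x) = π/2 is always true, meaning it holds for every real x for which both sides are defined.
Claim: arcsin(x) + arccos(x) = π/2.
Reasoning: Both sides are defined for -1 ≤ x ≤ 1. Let θ = arcsin(x), so sin θ = x and θ ∈ [-π/2, π/2]. Then cos(π/2 - θ) = sin θ = x and π/2 - θ ∈ [0, π], which is exactly the range of arccos, so arccos(x) = π/2 - θ. Adding: arcsin(x) + arccos(x) = θ + (π/2 - θ) = π/2.
So the two sides agree for every real x for which both sides are defined.

Conclusion: Yes, this is an identity.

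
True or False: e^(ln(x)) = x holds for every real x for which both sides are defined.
Claim: e^(ln(x)) = x.
Reasoning: For x > 0, ln(x) is by definition the exponent p such that e^p = x. Raising e to that exponent therefore returns x: e^(ln x) = x.
So the two sides agree for every real x for which both sides are defined.

Conclusion: True.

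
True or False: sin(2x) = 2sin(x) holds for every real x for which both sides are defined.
Claim: sin(2x) = 2sin(x).
Test a specific point where both sides are defined: x = π/6.
LHS = sin(2x) ≈ 0.8660
RHS = 2sin(x) ≈ 1.0000
Since 0.8660 ≠ 1.0000, the equation fails at this point, so it cannot hold for every real x for which both sides are defined.
The correct double-angle formula is sin(2x) = 2sin(x)cos(x).

Conclusion: False.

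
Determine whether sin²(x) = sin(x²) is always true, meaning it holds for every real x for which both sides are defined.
Claim: sin²(x) = sin(x²).
Test a specific point where both sides are defined: x = π/2.
LHS = sin²(x) ≈ 1.0000
RHS = sin(x²) ≈ 0.6243
Since 1.0000 ≠ 0.6243, the equation fails at this point, so it cannot hold for every real x for which both sides are defined.
sin²(x) means (sin x)², squaring the output; sin(x²) squares the input. These are different functions.

Conclusion: No, this is NOT an identity.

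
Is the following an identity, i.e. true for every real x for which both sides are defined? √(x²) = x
Claim: √(x²) = x.
Test a specific point where both sides are defined: x = -1.
LHS = √(x²) ≈ 1.0000
RHS = x ≈ -1.0000
Since 1.0000 ≠ -1.0000, the equation fails at this point, so it cannot hold for every real x for which both sides are defined.
√(x²) = |x|, which differs from x whenever x < 0 (both sides are defined for every real x).

Conclusion: No, this is NOT an identity.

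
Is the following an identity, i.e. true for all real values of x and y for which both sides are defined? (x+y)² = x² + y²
Claim: (x+y)² = x² + y².
Test a specific point where both sides are defined: x = -2, y = 5.
LHS = (x+y)² ≈ 9.0000
RHS = x² + y² ≈ 29.0000
Since 9.0000 ≠ 29.0000, the equation fails at this point, so it cannot hold for all real values of x and y for which both sides are defined.
The correct expansion is (x+y)² = x² + 2xy + y²; the cross term 2xy is missing.

Conclusion: No, this is NOT an identity.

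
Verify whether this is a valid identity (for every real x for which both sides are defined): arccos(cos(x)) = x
No, this is NOT an identity.

Claim: arccos(cos(x)) = x.
Test a specific point where both sides are defined: x = -π/4.
LHS = arccos(cos(x)) ≈ 0.7854
RHS = x ≈ -0.7854
Since 0.7854 ≠ -0.7854, the equation fails at this point, so it cannot hold for every real x for which both sides are defined.
arccos only returns values in [0, π], so arccos(cos(x)) = x holds only for x in that interval, not for all real x.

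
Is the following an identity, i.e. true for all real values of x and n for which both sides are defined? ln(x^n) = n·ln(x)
Claim: ln(x^n) = n·ln(x).
Reasoning: The right side requires x > 0. For x > 0, x^n = (e^(ln x))^n = e^(n·ln x), so taking ln of both sides gives ln(x^n) = n·ln(x).
So the two sides agree for all real values of x and n for which both sides are defined.

Conclusion: Yes, this is an identity.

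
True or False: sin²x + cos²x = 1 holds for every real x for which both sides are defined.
Claim: sin²x + cos²x = 1.
Reasoning: The point (cos x, sin x) lies on the unit circle X² + Y² = 1, so cos²x + sin²x = 1 for every real x.
So the two sides agree for every real x for which both sides are defined.

Conclusion: True.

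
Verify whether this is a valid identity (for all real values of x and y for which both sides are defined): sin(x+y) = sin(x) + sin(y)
Claim: sin(x+y) = sin(x) + sin(y).
Test a specific point where both sides are defined: x = 2π/3, y = 2π/3.
LHS = sin(x+y) ≈ -0.8660
RHS = sin(x) + sin(y) ≈ 1.7321
Since -0.8660 ≠ 1.7321, the equation fails at this point, so it cannot hold for all real values of x and y for which both sides are defined.
The correct expansion is sin(x+y) = sin(x)cos(y) + cos(x)sin(y); sine is not additive.

Conclusion: No, this is NOT an identity.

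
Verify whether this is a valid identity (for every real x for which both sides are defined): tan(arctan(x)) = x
Yes, this is an identity.

Claim: tan(arctan(x)) = x.
Reasoning: For every real x, arctan(x) is by definition the angle in (-π/2, π/2) whose tangent equals x. Taking the tangent of that angle returns x.
So the two sides agree for every real x for which both sides are defined.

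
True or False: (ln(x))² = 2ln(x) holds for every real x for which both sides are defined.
False.

Claim: (ln(x))² = 2ln(x).
Test a specific point where both sides are defined: x = 4.
LHS = (ln(x))² ≈ 1.9218
RHS = 2ln(x) ≈ 2.7726
Since 1.9218 ≠ 2.7726, the equation fails at this point, so it cannot hold for every real x for which both sides are defined.
2ln(x) equals ln(x²), which is not the same as (ln x)².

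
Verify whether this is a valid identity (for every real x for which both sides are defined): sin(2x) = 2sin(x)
Claim: sin(2x) = 2sin(x).
Test a specific point where both sides are defined: x = -π/2.
LHS = sin(2x) ≈ 0.0000
RHS = 2sin(x) ≈ -2.0000
Since 0.0000 ≠ -2.0000, the equation fails at this point, so it cannot hold for every real x for which both sides are defined.
The correct double-angle formula is sin(2x) = 2sin(x)cos(x).

Conclusion: No, this is NOT an identity.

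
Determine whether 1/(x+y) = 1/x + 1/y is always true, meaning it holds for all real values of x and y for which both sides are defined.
No, this is NOT an identity.

Claim: 1/(x+y) = 1/x + 1/y.
Test a specific point where both sides are defined: x = -3, y = -2.
LHS = 1/(x+y) ≈ -0.2000
RHS = 1/x + 1/y ≈ -0.8333
Since -0.2000 ≠ -0.8333, the equation fails at this point, so it cannot hold for all real values of x and y for which both sides are defined.
1/x + 1/y = (x+y)/(xy), which is not 1/(x+y).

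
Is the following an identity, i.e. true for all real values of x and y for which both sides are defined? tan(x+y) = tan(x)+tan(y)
No, this is NOT an identity.

Claim: tan(x+y) = tan(x)+tan(y).
Test a specific point where both sides are defined: x = π/3, y = -π/4.
LHS = tan(x+y) ≈ 0.2679
RHS = tan(x)+tan(y) ≈ 0.7321
Since 0.2679 ≠ 0.7321, the equation fails at this point, so it cannot hold for all real values of x and y for which both sides are defined.
The correct formula is tan(x+y) = (tan(x) + tan(y))/(1 - tan(x)tan(y)).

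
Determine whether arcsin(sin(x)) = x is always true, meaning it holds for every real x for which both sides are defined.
No, this is NOT an identity.

Claim: arcsin(sin(x)) = x.
Test a specific point where both sides are defined: x = 3π/4.
LHS = arcsin(sin(x)) ≈ 0.7854
RHS = x ≈ 2.3562
Since 0.7854 ≠ 2.3562, the equation fails at this point, so it cannot hold for every real x for which both sides are defined.
arcsin only returns values in [-π/2, π/2], so arcsin(sin(x)) = x holds only for x in that interval, not for all real x.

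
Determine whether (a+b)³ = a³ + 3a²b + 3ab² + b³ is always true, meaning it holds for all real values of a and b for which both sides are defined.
Claim: (a+b)³ = a³ + 3a²b + 3ab² + b³.
Reasoning: (a+b)³ = (a+b)(a+b)² = (a+b)(a² + 2ab + b²) = a³ + 2a²b + ab² + a²b + 2ab² + b³ = a³ + 3a²b + 3ab² + b³.
So the two sides agree for all real values of a and b for which both sides are defined.

Conclusion: Yes, this is an identity.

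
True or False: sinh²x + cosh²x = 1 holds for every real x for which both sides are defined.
False.

Claim: sinh²x + cosh²x = 1.
Test a specific point where both sides are defined: x = -1.
LHS = sinh²x + cosh²x ≈ 3.7622
RHS = 1 ≈ 1.0000
Since 3.7622 ≠ 1.0000, the equation fails at this point, so it cannot hold for every real x for which both sides are defined.
The correct hyperbolic identity is cosh²x - sinh²x = 1 (a difference); the sum sinh²x + cosh²x equals cosh(2x).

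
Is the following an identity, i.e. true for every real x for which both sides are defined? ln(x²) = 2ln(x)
Claim: ln(x²) = 2ln(x).
Reasoning: The right side requires x > 0. For x > 0, x² = (e^(ln x))² = e^(2ln x), so ln(x²) = 2ln(x). (For x < 0 the right side is undefined, so those values are outside the claim.)
So the two sides agree for every real x for which both sides are defined.

Conclusion: Yes, this is an identity.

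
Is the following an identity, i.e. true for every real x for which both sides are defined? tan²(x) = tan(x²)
No, this is NOT an identity.

Claim: tan²(x) = tan(x²).
Test a specific point where both sides are defined: x = π/3.
LHS = tan²(x) ≈ 3.0000
RHS = tan(x²) ≈ 1.9485
Since 3.0000 ≠ 1.9485, the equation fails at this point, so it cannot hold for every real x for which both sides are defined.
tan²(x) means (tan x)², squaring the output; tan(x²) squares the input. These are different functions.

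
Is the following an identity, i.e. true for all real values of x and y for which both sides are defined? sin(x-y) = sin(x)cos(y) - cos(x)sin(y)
Claim: sin(x-y) = sin(x)cos(y) - cos(x)sin(y).
Reasoning: Replace y by -y in sin(x+y) = sin(x)cos(y) + cos(x)sin(y) and use cos(-y) = cos(y), sin(-y) = -sin(y): sin(x-y) = sin(x)cos(y) - cos(x)sin(y).
So the two sides agree for all real values of x and y for which both sides are defined.

Conclusion: Yes, this is an identity.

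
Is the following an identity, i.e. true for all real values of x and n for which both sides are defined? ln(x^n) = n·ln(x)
Yes, this is an identity.

Claim: ln(x^n) = n·ln(x).
Reasoning: The right side requires x > 0. For x > 0, x^n = (e^(ln x))^n = e^(n·ln x), so taking ln of both sides gives ln(x^n) = n·ln(x).
So the two sides agree for all real values of x and n for which both sides are defined.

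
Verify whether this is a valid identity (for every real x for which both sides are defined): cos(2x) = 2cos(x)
Claim: cos(2x) = 2cos(x).
Test a specific point where both sides are defined: x = -π/3.
LHS = cos(2x) ≈ -0.5000
RHS = 2cos(x) ≈ 1.0000
Since -0.5000 ≠ 1.0000, the equation fails at this point, so it cannot hold for every real x for which both sides are defined.
The correct double-angle formula is cos(2x) = cos²x - sin²x.

Conclusion: No, this is NOT an identity.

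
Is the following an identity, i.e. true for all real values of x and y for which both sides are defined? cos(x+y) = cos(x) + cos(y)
Claim: cos(x+y) = cos(x) + cos(y).
Test a specific point where both sides are defined: x = π/6, y = -π/4.
LHS = cos(x+y) ≈ 0.9659
RHS = cos(x) + cos(y) ≈ 1.5731
Since 0.9659 ≠ 1.5731, the equation fails at this point, so it cannot hold for all real values of x and y for which both sides are defined.
The correct expansion is cos(x+y) = cos(x)cos(y) - sin(x)sin(y); cosine is not additive.

Conclusion: No, this is NOT an identity.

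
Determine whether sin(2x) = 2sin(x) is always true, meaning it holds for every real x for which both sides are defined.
No, this is NOT an identity.

Claim: sin(2x) = 2sin(x).
Test a specific point where both sides are defined: x = π/6.
LHS = sin(2x) ≈ 0.8660
RHS = 2sin(x) ≈ 1.0000
Since 0.8660 ≠ 1.0000, the equation fails at this point, so it cannot hold for every real x for which both sides are defined.
The correct double-angle formula is sin(2x) = 2sin(x)cos(x).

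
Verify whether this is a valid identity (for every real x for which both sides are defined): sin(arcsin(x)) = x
Yes, this is an identity.

Claim: sin(arcsin(x)) = x.
Reasoning: For -1 ≤ x ≤ 1 (where arcsin is defined), arcsin(x) is by definition an angle whose sine equals x. Taking the sine of that angle returns x. (Note the other order, arcsin(sin x) = x, is NOT an identity.)
So the two sides agree for every real x for which both sides are defined.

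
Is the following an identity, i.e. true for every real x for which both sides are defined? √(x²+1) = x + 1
Claim: √(x²+1) = x + 1.
Test a specific point where both sides are defined: x = 4.
LHS = √(x²+1) ≈ 4.1231
RHS = x + 1 ≈ 5.0000
Since 4.1231 ≠ 5.0000, the equation fails at this point, so it cannot hold for every real x for which both sides are defined.
(x+1)² = x² + 2x + 1 ≠ x² + 1 unless x = 0.

Conclusion: No, this is NOT an identity.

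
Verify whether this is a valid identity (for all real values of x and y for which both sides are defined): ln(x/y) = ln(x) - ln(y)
Claim: ln(x/y) = ln(x) - ln(y).
Reasoning: Both sides are simultaneously defined only when x, y > 0. Write x = e^p, y = e^q. Then x/y = e^(p-q), so ln(x/y) = p - q = ln(x) - ln(y).
So the two sides agree for all real values of x and y for which both sides are defined.

Conclusion: Yes, this is an identity.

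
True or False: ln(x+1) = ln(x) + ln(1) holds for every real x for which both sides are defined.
False.

Claim: ln(x+1) = ln(x) + ln(1).
Test a specific point where both sides are defined: x = 1.
LHS = ln(x+1) ≈ 0.6931
RHS = ln(x) + ln(1) ≈ 0.0000
Since 0.6931 ≠ 0.0000, the equation fails at this point, so it cannot hold for every real x for which both sides are defined.
ln(1) = 0, so the right side is just ln(x), which differs from ln(x+1).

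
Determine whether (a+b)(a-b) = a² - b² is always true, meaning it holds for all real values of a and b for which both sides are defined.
Yes, this is an identity.

Claim: (a+b)(a-b) = a² - b².
Reasoning: Expand: (a+b)(a-b) = a² - ab + ba - b² = a² - b² (the cross terms cancel).
So the two sides agree for all real values of a and b for which both sides are defined.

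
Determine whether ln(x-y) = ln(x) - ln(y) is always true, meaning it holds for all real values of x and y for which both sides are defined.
No, this is NOT an identity.

Claim: ln(x-y) = ln(x) - ln(y).
Test a specific point where both sides are defined: x = 4, y = 1.
LHS = ln(x-y) ≈ 1.0986
RHS = ln(x) - ln(y) ≈ 1.3863
Since 1.0986 ≠ 1.3863, the equation fails at this point, so it cannot hold for all real values of x and y for which both sides are defined.
ln(x) - ln(y) = ln(x/y), not ln(x-y).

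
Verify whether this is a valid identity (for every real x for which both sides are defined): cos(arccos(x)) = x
Claim: cos(arccos(x)) = x.
Reasoning: For -1 ≤ x ≤ 1 (where arccos is defined), arccos(x) is by definition an angle whose cosine equals x. Taking the cosine of that angle returns x. (Note the other order, arccos(cos x) = x, is NOT an identity.)
So the two sides agree for every real x for which both sides are defined.

Conclusion: Yes, this is an identity.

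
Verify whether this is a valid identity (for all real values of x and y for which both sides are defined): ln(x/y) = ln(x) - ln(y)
Claim: ln(x/y) = ln(x) - ln(y).
Reasoning: Both sides are simultaneously defined only when x, y > 0. Write x = e^p, y = e^q. Then x/y = e^(p-q), so ln(x/y) = p - q = ln(x) - ln(y).
So the two sides agree for all real values of x and y for which both sides are defined.

Conclusion: Yes, this is an identity.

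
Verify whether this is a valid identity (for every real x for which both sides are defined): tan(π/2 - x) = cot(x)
Claim: tan(π/2 - x) = cot(x).
Reasoning: tan(π/2 - x) = sin(π/2 - x)/cos(π/2 - x) = cos(x)/sin(x) = cot(x), using the cofunction identities sin(π/2 - x) = cos(x) and cos(π/2 - x) = sin(x).
So the two sides agree for every real x for which both sides are defined.

Conclusion: Yes, this is an identity.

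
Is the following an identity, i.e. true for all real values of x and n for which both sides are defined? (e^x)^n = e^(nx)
Claim: (e^x)^n = e^(nx).
Reasoning: e^x is a positive real number, and for a positive base B and real exponent n, B^n = e^(n·ln B). With B = e^x, ln B = x, so (e^x)^n = e^(n·x).
So the two sides agree for all real values of x and n for which both sides are defined.

Conclusion: Yes, this is an identity.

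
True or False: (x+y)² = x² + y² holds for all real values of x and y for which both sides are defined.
False.

Claim: (x+y)² = x² + y².
Test a specific point where both sides are defined: x = -1, y = 5.
LHS = (x+y)² ≈ 16.0000
RHS = x² + y² ≈ 26.0000
Since 16.0000 ≠ 26.0000, the equation fails at this point, so it cannot hold for all real values of x and y for which both sides are defined.
The correct expansion is (x+y)² = x² + 2xy + y²; the cross term 2xy is missing.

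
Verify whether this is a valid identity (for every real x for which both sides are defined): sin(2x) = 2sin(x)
No, this is NOT an identity.

Claim: sin(2x) = 2sin(x).
Test a specific point where both sides are defined: x = -π/6.
LHS = sin(2x) ≈ -0.8660
RHS = 2sin(x) ≈ -1.0000
Since -0.8660 ≠ -1.0000, the equation fails at this point, so it cannot hold for every real x for which both sides are defined.
The correct double-angle formula is sin(2x) = 2sin(x)cos(x).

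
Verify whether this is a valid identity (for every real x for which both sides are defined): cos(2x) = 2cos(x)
No, this is NOT an identity.

Claim: cos(2x) = 2cos(x).
Test a specific point where both sides are defined: x = -π/6.
LHS = cos(2x) ≈ 0.5000
RHS = 2cos(x) ≈ 1.7321
Since 0.5000 ≠ 1.7321, the equation fails at this point, so it cannot hold for every real x for which both sides are defined.
The correct double-angle formula is cos(2x) = cos²x - sin²x.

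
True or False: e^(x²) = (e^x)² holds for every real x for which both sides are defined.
False.

Claim: e^(x²) = (e^x)².
Test a specific point where both sides are defined: x = -2.
LHS = e^(x²) ≈ 54.5982
RHS = (e^x)² ≈ 0.0183
Since 54.5982 ≠ 0.0183, the equation fails at this point, so it cannot hold for every real x for which both sides are defined.
(e^x)² = e^(2x), and 2x ≠ x² in general.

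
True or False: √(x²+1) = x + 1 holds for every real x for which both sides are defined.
False.

Claim: √(x²+1) = x + 1.
Test a specific point where both sides are defined: x = -1.
LHS = √(x²+1) ≈ 1.4142
RHS = x + 1 ≈ 0.0000
Since 1.4142 ≠ 0.0000, the equation fails at this point, so it cannot hold for every real x for which both sides are defined.
(x+1)² = x² + 2x + 1 ≠ x² + 1 unless x = 0.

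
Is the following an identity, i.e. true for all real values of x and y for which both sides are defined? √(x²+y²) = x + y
Claim: √(x²+y²) = x + y.
Test a specific point where both sides are defined: x = 4, y = 3.
LHS = √(x²+y²) ≈ 5.0000
RHS = x + y ≈ 7.0000
Since 5.0000 ≠ 7.0000, the equation fails at this point, so it cannot hold for all real values of x and y for which both sides are defined.
(x+y)² = x² + 2xy + y², not x² + y², so the square root does not split this way.

Conclusion: No, this is NOT an identity.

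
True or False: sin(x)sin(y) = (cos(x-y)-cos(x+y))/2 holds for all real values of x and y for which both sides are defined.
True.

Claim: sin(x)sin(y) = (cos(x-y)-cos(x+y))/2.
Reasoning: cos(x-y) = cos(x)cos(y) + sin(x)sin(y) and cos(x+y) = cos(x)cos(y) - sin(x)sin(y). Subtracting, cos(x-y) - cos(x+y) = 2sin(x)sin(y); divide by 2.
So the two sides agree for all real values of x and y for which both sides are defined.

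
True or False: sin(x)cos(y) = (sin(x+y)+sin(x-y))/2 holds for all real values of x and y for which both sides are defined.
True.

Claim: sin(x)cos(y) = (sin(x+y)+sin(x-y))/2.
Reasoning: sin(x+y) = sin(x)cos(y) + cos(x)sin(y) and sin(x-y) = sin(x)cos(y) - cos(x)sin(y). Adding, sin(x+y) + sin(x-y) = 2sin(x)cos(y); divide by 2.
So the two sides agree for all real values of x and y for which both sides are defined.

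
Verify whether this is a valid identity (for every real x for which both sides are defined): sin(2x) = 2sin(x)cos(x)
Claim: sin(2x) = 2sin(x)cos(x).
Reasoning: Put y = x in the addition formula sin(x+y) = sin(x)cos(y) + cos(x)sin(y): sin(2x) = sin(x)cos(x) + cos(x)sin(x) = 2sin(x)cos(x).
So the two sides agree for every real x for which both sides are defined.

Conclusion: Yes, this is an identity.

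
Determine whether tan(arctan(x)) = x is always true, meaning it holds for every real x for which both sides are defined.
Yes, this is an identity.

Claim: tan(arctan(x)) = x.
Reasoning: For every real x, arctan(x) is by definition the angle in (-π/2, π/2) whose tangent equals x. Taking the tangent of that angle returns x.
So the two sides agree for every real x for which both sides are defined.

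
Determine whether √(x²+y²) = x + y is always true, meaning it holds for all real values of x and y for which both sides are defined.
Claim: √(x²+y²) = x + y.
Test a specific point where both sides are defined: x = 3, y = 2.
LHS = √(x²+y²) ≈ 3.6056
RHS = x + y ≈ 5.0000
Since 3.6056 ≠ 5.0000, the equation fails at this point, so it cannot hold for all real values of x and y for which both sides are defined.
(x+y)² = x² + 2xy + y², not x² + y², so the square root does not split this way.

Conclusion: No, this is NOT an identity.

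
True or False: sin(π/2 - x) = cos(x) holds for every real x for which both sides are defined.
True.

Claim: sin(π/2 - x) = cos(x).
Reasoning: Use sin(u - v) = sin(u)cos(v) - cos(u)sin(v) with u = π/2, v = x: sin(π/2)cos(x) - cos(π/2)sin(x) = 1·cos(x) - 0·sin(x) = cos(x).
So the two sides agree for every real x for which both sides are defined.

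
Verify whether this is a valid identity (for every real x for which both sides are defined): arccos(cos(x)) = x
Claim: arccos(cos(x)) = x.
Test a specific point where both sides are defined: x = -π/3.
LHS = arccos(cos(x)) ≈ 1.0472
RHS = x ≈ -1.0472
Since 1.0472 ≠ -1.0472, the equation fails at this point, so it cannot hold for every real x for which both sides are defined.
arccos only returns values in [0, π], so arccos(cos(x)) = x holds only for x in that interval, not for all real x.

Conclusion: No, this is NOT an identity.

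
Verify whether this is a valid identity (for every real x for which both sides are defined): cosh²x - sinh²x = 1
Claim: cosh²x - sinh²x = 1.
Reasoning: With cosh(x) = (e^x + e^-x)/2 and sinh(x) = (e^x - e^-x)/2: cosh²x = (e^(2x) + 2 + e^(-2x))/4 and sinh²x = (e^(2x) - 2 + e^(-2x))/4. Subtracting leaves 4/4 = 1.
So the two sides agree for every real x for which both sides are defined.

Conclusion: Yes, this is an identity.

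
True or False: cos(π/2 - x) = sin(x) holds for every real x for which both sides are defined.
Claim: cos(π/2 - x) = sin(x).
Reasoning: Use cos(u - v) = cos(u)cos(v) + sin(u)sin(v) with u = π/2, v = x: cos(π/2)cos(x) + sin(π/2)sin(x) = 0·cos(x) + 1·sin(x) = sin(x).
So the two sides agree for every real x for which both sides are defined.

Conclusion: True.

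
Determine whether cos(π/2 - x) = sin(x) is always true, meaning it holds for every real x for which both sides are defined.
Claim: cos(π/2 - x) = sin(x).
Reasoning: Use cos(u - v) = cos(u)cos(v) + sin(u)sin(v) with u = π/2, v = x: cos(π/2)cos(x) + sin(π/2)sin(x) = 0·cos(x) + 1·sin(x) = sin(x).
So the two sides agree for every real x for which both sides are defined.

Conclusion: Yes, this is an identity.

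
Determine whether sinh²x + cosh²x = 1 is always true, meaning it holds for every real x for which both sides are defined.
No, this is NOT an identity.

Claim: sinh²x + cosh²x = 1.
Test a specific point where both sides are defined: x = 2.
LHS = sinh²x + cosh²x ≈ 27.3082
RHS = 1 ≈ 1.0000
Since 27.3082 ≠ 1.0000, the equation fails at this point, so it cannot hold for every real x for which both sides are defined.
The correct hyperbolic identity is cosh²x - sinh²x = 1 (a difference); the sum sinh²x + cosh²x equals cosh(2x).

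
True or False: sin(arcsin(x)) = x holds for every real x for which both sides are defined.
Claim: sin(arcsin(x)) = x.
Reasoning: For -1 ≤ x ≤ 1 (where arcsin is defined), arcsin(x) is by definition an angle whose sine equals x. Taking the sine of that angle returns x. (Note the other order, arcsin(sin x) = x, is NOT an identity.)
So the two sides agree for every real x for which both sides are defined.

Conclusion: True.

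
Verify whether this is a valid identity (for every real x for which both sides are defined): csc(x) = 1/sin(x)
Claim: csc(x) = 1/sin(x).
Reasoning: csc(x) is by definition the reciprocal of sin(x), wherever sin(x) ≠ 0.
So the two sides agree for every real x for which both sides are defined.

Conclusion: Yes, this is an identity.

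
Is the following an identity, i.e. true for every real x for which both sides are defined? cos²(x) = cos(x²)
Claim: cos²(x) = cos(x²).
Test a specific point where both sides are defined: x = -π/2.
LHS = cos²(x) ≈ 0.0000
RHS = cos(x²) ≈ -0.7812
Since 0.0000 ≠ -0.7812, the equation fails at this point, so it cannot hold for every real x for which both sides are defined.
cos²(x) means (cos x)², squaring the output; cos(x²) squares the input. These are different functions.

Conclusion: No, this is NOT an identity.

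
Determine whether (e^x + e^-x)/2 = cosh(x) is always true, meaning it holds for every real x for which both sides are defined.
Claim: (e^x + e^-x)/2 = cosh(x).
Reasoning: This is exactly the definition of the hyperbolic cosine: cosh(x) := (e^x + e^-x)/2.
So the two sides agree for every real x for which both sides are defined.

Conclusion: Yes, this is an identity.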